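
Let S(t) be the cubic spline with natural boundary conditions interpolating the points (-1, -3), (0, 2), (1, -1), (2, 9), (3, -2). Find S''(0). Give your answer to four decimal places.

-20.6786

Put σ_i = S'' at the i-th knot. Here h = (1, 1, 1, 1) and Δ = (5, -3, 10, -11), so the interior equations h_(i-1)·σ_(i-1) + 2(h_(i-1)+h_i)·σ_i + h_i·σ_(i+1) = 6(Δ_i − Δ_(i-1)) read
  1·σ_0 + 4·σ_1 + 1·σ_2 = 6(Δ_1 - Δ_0) = -48
  1·σ_1 + 4·σ_2 + 1·σ_3 = 6(Δ_2 - Δ_1) = 78
  1·σ_2 + 4·σ_3 + 1·σ_4 = 6(Δ_3 - Δ_2) = -126
Natural end conditions: σ_0 = σ_4 = 0.
Solving the tridiagonal system: σ_0 = 0, σ_1 = -579/28, σ_2 = 243/7, σ_3 = -1125/28, σ_4 = 0.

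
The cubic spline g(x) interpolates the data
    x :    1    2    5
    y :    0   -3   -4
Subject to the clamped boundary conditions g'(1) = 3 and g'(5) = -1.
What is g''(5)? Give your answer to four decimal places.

-3.6667

Write m_i for g''(x_i). With h_i = 1, 3 and divided differences Δ_i = -3, -1/3, the continuity of g' gives the tridiagonal system
  1·m_0 + 8·m_1 + 3·m_2 = 6(Δ_1 - Δ_0) = 16
Clamped end conditions give two more equations: 2h_0·m_0 + h_0·m_1 = 6(Δ_0 - g'(1)) = -36 and h_1·m_1 + 2h_1·m_2 = 6(g'(5) - Δ_1) = -4.
Solving: m_0 = -21, m_1 = 6, m_2 = -11/3.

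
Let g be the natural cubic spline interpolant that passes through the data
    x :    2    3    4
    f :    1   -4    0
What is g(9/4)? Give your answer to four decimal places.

-0.7773

Write m_i for g''(x_i). With h_i = 1, 1 and divided differences Δ_i = -5, 4, the continuity of g' gives the tridiagonal system
  1·m_0 + 4·m_1 + 1·m_2 = 6(Δ_1 - Δ_0) = 54
Natural end conditions: m_0 = m_2 = 0.
Forward elimination and back-substitution give m_0 = 0, m_1 = 27/2, m_2 = 0.
On [2, 3], g(x) = 1 - 29/4·(x - 2) + 0·(x - 2)² + 9/4·(x - 2)³.
With (x - 2) = 1/4: g(9/4) = -199/256.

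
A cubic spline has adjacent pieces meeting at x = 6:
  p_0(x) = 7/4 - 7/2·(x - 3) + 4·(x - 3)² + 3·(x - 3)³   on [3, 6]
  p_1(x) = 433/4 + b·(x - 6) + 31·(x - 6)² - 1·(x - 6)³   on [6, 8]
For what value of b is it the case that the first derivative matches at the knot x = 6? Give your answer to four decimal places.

p_0'(x) = -7/2 + 8·(x - 3) + 9·(x - 3)², so p_0'(6) = 203/2. On the right, p_1'(6) = b, so b = 203/2.

101.5000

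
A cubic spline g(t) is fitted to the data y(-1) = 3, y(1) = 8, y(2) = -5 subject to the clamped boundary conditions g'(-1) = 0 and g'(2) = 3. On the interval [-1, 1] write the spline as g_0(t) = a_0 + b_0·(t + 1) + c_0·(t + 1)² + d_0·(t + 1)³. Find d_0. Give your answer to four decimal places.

With M_i denoting the second derivative at x_i, h_i = 2, 1, and Δ_i = (y_(i+1) − y_i)/h_i = 5/2, -13:
  2·M_0 + 6·M_1 + 1·M_2 = 6(Δ_1 - Δ_0) = -93
Clamped end conditions give two more equations: 2h_0·M_0 + h_0·M_1 = 6(Δ_0 - g'(-1)) = 15 and h_1·M_1 + 2h_1·M_2 = 6(g'(2) - Δ_1) = 96.
Solving: M_0 = 81/4, M_1 = -33, M_2 = 129/2.
On [-1, 1], with g_0(t) = a_0 + b_0·(t + 1) + c_0·(t + 1)² + d_0·(t + 1)³: c_0 = M_0/2 = 81/8, d_0 = (M_1 - M_0)/(6h_0) = -71/16, b_0 = Δ_0 - h_0(2M_0 + M_1)/6 = 0.

-4.4375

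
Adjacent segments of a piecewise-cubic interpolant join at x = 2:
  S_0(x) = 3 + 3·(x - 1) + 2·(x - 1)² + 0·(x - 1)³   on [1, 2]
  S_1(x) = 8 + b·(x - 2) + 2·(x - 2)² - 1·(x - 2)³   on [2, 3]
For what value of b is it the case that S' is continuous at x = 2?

S_0'(x) = 3 + 4·(x - 1) + 0·(x - 1)², so S_0'(2) = 7. On the right, S_1'(2) = b, so b = 7.

7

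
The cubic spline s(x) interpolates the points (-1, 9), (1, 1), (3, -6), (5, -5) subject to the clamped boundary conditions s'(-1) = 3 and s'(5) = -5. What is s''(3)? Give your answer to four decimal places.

5.2333

Write M_i for s''(x_i). With h_i = 2, 2, 2 and divided differences Δ_i = -4, -7/2, 1/2, the continuity of s' gives the tridiagonal system
  2·M_0 + 8·M_1 + 2·M_2 = 6(Δ_1 - Δ_0) = 3
  2·M_1 + 8·M_2 + 2·M_3 = 6(Δ_2 - Δ_1) = 24
Clamped end conditions give two more equations: 2h_0·M_0 + h_0·M_1 = 6(Δ_0 - s'(-1)) = -42 and h_2·M_2 + 2h_2·M_3 = 6(s'(5) - Δ_2) = -33.
Forward elimination and back-substitution give M_0 = -172/15, M_1 = 29/15, M_2 = 157/30, M_3 = -163/15.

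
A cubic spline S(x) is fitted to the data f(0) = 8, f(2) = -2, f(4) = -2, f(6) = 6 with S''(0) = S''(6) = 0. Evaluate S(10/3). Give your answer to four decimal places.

Let M_i = S''(x_i). Step sizes h_i = 2, 2, 2; slopes of the chords Δ_i = (y_(i+1) - y_i)/h_i = -5, 0, 4.
  2·M_0 + 8·M_1 + 2·M_2 = 6(Δ_1 - Δ_0) = 30
  2·M_1 + 8·M_2 + 2·M_3 = 6(Δ_2 - Δ_1) = 24
Natural end conditions: M_0 = M_3 = 0.
Forward elimination and back-substitution give M_0 = 0, M_1 = 16/5, M_2 = 11/5, M_3 = 0.
On [2, 4], S(x) = -2 - 43/15·(x - 2) + 8/5·(x - 2)² - 1/12·(x - 2)³.
With (x - 2) = 4/3: S(10/3) = -1286/405.

-3.1753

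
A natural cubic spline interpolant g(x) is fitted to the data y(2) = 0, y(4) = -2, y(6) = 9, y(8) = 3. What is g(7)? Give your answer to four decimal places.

8.0250

With M_i denoting the second derivative at x_i, h_i = 2, 2, 2, and Δ_i = (y_(i+1) − y_i)/h_i = -1, 11/2, -3:
  2·M_0 + 8·M_1 + 2·M_2 = 6(Δ_1 - Δ_0) = 39
  2·M_1 + 8·M_2 + 2·M_3 = 6(Δ_2 - Δ_1) = -51
Natural end conditions: M_0 = M_3 = 0.
Solving: M_0 = 0, M_1 = 69/10, M_2 = -81/10, M_3 = 0.
On [6, 8], g(x) = 9 + 12/5·(x - 6) - 81/20·(x - 6)² + 27/40·(x - 6)³.
With (x - 6) = 1: g(7) = 321/40.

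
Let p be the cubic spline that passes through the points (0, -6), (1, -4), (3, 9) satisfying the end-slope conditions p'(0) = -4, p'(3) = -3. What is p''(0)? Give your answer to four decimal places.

Write m_i for p''(x_i). With h_i = 1, 2 and divided differences Δ_i = 2, 13/2, the continuity of p' gives the tridiagonal system
  1·m_0 + 6·m_1 + 2·m_2 = 6(Δ_1 - Δ_0) = 27
Clamped end conditions give two more equations: 2h_0·m_0 + h_0·m_1 = 6(Δ_0 - p'(0)) = 36 and h_1·m_1 + 2h_1·m_2 = 6(p'(3) - Δ_1) = -57.
Solving the tridiagonal system: m_0 = 83/6, m_1 = 25/3, m_2 = -221/12.

13.8333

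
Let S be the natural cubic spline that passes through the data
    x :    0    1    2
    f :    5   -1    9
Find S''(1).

24

Let M_i = S''(x_i). Step sizes h_i = 1, 1; slopes of the chords Δ_i = (y_(i+1) - y_i)/h_i = -6, 10.
  1·M_0 + 4·M_1 + 1·M_2 = 6(Δ_1 - Δ_0) = 96
Natural end conditions: M_0 = M_2 = 0.
Solving the tridiagonal system: M_0 = 0, M_1 = 24, M_2 = 0.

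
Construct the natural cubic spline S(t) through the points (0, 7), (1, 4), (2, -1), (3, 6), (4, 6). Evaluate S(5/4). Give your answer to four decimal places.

2.2938

Let m_i = S''(x_i). Step sizes h_i = 1, 1, 1, 1; slopes of the chords Δ_i = (y_(i+1) - y_i)/h_i = -3, -5, 7, 0.
  1·m_0 + 4·m_1 + 1·m_2 = 6(Δ_1 - Δ_0) = -12
  1·m_1 + 4·m_2 + 1·m_3 = 6(Δ_2 - Δ_1) = 72
  1·m_2 + 4·m_3 + 1·m_4 = 6(Δ_3 - Δ_2) = -42
Natural end conditions: m_0 = m_4 = 0.
Forward elimination and back-substitution give m_0 = 0, m_1 = -255/28, m_2 = 171/7, m_3 = -465/28, m_4 = 0.
On [1, 2], S(t) = 4 - 169/28·(t - 1) - 255/56·(t - 1)² + 313/56·(t - 1)³.
With (t - 1) = 1/4: S(5/4) = 8221/3584.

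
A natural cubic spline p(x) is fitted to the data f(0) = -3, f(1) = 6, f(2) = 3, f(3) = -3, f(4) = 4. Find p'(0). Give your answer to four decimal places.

11.7679

Let σ_i = p''(x_i). Step sizes h_i = 1, 1, 1, 1; slopes of the chords Δ_i = (y_(i+1) - y_i)/h_i = 9, -3, -6, 7.
  1·σ_0 + 4·σ_1 + 1·σ_2 = 6(Δ_1 - Δ_0) = -72
  1·σ_1 + 4·σ_2 + 1·σ_3 = 6(Δ_2 - Δ_1) = -18
  1·σ_2 + 4·σ_3 + 1·σ_4 = 6(Δ_3 - Δ_2) = 78
Natural end conditions: σ_0 = σ_4 = 0.
Forward elimination and back-substitution give σ_0 = 0, σ_1 = -465/28, σ_2 = -39/7, σ_3 = 585/28, σ_4 = 0.
On [0, 1], p'(x) = b_0 + 2c_0·x + 3d_0·x² with b_0 = Δ_0 - h_0(2σ_0 + σ_1)/6 = 659/56, c_0 = σ_0/2 = 0, d_0 = (σ_1 - σ_0)/(6h_0) = -155/56. So p'(0) = 659/56.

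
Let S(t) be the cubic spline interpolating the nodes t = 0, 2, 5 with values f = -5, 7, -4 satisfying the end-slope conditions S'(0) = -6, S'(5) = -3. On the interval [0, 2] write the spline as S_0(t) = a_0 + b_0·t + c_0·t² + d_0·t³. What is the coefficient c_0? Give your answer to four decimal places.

With M_i denoting the second derivative at x_i, h_i = 2, 3, and Δ_i = (y_(i+1) − y_i)/h_i = 6, -11/3:
  2·M_0 + 10·M_1 + 3·M_2 = 6(Δ_1 - Δ_0) = -58
Clamped end conditions give two more equations: 2h_0·M_0 + h_0·M_1 = 6(Δ_0 - S'(0)) = 72 and h_1·M_1 + 2h_1·M_2 = 6(S'(5) - Δ_1) = 4.
Solving the tridiagonal system: M_0 = 122/5, M_1 = -64/5, M_2 = 106/15.
On [0, 2], with S_0(t) = a_0 + b_0·t + c_0·t² + d_0·t³: c_0 = M_0/2 = 61/5, d_0 = (M_1 - M_0)/(6h_0) = -31/10, b_0 = Δ_0 - h_0(2M_0 + M_1)/6 = -6.

12.2000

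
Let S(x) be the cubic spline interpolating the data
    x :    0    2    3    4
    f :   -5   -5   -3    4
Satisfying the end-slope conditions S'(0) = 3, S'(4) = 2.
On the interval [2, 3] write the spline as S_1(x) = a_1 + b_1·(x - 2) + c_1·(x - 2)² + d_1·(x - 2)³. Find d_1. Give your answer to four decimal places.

Let M_i = S''(x_i). Step sizes h_i = 2, 1, 1; slopes of the chords Δ_i = (y_(i+1) - y_i)/h_i = 0, 2, 7.
  2·M_0 + 6·M_1 + 1·M_2 = 6(Δ_1 - Δ_0) = 12
  1·M_1 + 4·M_2 + 1·M_3 = 6(Δ_2 - Δ_1) = 30
Clamped end conditions give two more equations: 2h_0·M_0 + h_0·M_1 = 6(Δ_0 - S'(0)) = -18 and h_2·M_2 + 2h_2·M_3 = 6(S'(4) - Δ_2) = -30.
Forward elimination and back-substitution give M_0 = -59/11, M_1 = 19/11, M_2 = 136/11, M_3 = -233/11.
On [2, 3], with S_1(x) = a_1 + b_1·(x - 2) + c_1·(x - 2)² + d_1·(x - 2)³: c_1 = M_1/2 = 19/22, d_1 = (M_2 - M_1)/(6h_1) = 39/22, b_1 = Δ_1 - h_1(2M_1 + M_2)/6 = -7/11.

1.7727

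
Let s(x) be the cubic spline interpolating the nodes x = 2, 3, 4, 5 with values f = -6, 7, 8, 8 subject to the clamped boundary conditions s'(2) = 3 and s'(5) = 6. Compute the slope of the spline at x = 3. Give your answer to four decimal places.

Put m_i = s'' at the i-th knot. Here h = (1, 1, 1) and Δ = (13, 1, 0), so the interior equations h_(i-1)·m_(i-1) + 2(h_(i-1)+h_i)·m_i + h_i·m_(i+1) = 6(Δ_i − Δ_(i-1)) read
  1·m_0 + 4·m_1 + 1·m_2 = 6(Δ_1 - Δ_0) = -72
  1·m_1 + 4·m_2 + 1·m_3 = 6(Δ_2 - Δ_1) = -6
Clamped end conditions give two more equations: 2h_0·m_0 + h_0·m_1 = 6(Δ_0 - s'(2)) = 60 and h_2·m_2 + 2h_2·m_3 = 6(s'(5) - Δ_2) = 36.
Solving: m_0 = 224/5, m_1 = -148/5, m_2 = 8/5, m_3 = 86/5.
On [3, 4], s'(x) = b_1 + 2c_1·(x - 3) + 3d_1·(x - 3)² with b_1 = Δ_1 - h_1(2m_1 + m_2)/6 = 53/5, c_1 = m_1/2 = -74/5, d_1 = (m_2 - m_1)/(6h_1) = 26/5. So s'(3) = 53/5.

10.6000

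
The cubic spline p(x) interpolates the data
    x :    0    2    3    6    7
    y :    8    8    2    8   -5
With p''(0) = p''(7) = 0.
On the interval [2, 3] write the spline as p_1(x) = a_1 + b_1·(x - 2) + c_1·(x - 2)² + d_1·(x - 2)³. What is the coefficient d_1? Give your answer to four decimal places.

Let m_i = p''(x_i). Step sizes h_i = 2, 1, 3, 1; slopes of the chords Δ_i = (y_(i+1) - y_i)/h_i = 0, -6, 2, -13.
  2·m_0 + 6·m_1 + 1·m_2 = 6(Δ_1 - Δ_0) = -36
  1·m_1 + 8·m_2 + 3·m_3 = 6(Δ_2 - Δ_1) = 48
  3·m_2 + 8·m_3 + 1·m_4 = 6(Δ_3 - Δ_2) = -90
Natural end conditions: m_0 = m_4 = 0.
Solving: m_0 = 0, m_1 = -1317/161, m_2 = 2106/161, m_3 = -2601/161, m_4 = 0.
On [2, 3], with p_1(x) = a_1 + b_1·(x - 2) + c_1·(x - 2)² + d_1·(x - 2)³: c_1 = m_1/2 = -1317/322, d_1 = (m_2 - m_1)/(6h_1) = 163/46, b_1 = Δ_1 - h_1(2m_1 + m_2)/6 = -878/161.

3.5435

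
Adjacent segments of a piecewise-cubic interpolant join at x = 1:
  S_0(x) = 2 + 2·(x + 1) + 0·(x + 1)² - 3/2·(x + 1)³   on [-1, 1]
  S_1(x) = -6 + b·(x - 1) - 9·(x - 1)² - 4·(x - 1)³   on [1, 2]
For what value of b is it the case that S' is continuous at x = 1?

S_0'(x) = 2 + 0·(x + 1) - 9/2·(x + 1)², so S_0'(1) = -16. On the right, S_1'(1) = b, so b = -16.

-16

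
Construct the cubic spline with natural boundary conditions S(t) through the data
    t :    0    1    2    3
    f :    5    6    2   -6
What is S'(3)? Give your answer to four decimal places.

With M_i denoting the second derivative at x_i, h_i = 1, 1, 1, and Δ_i = (y_(i+1) − y_i)/h_i = 1, -4, -8:
  1·M_0 + 4·M_1 + 1·M_2 = 6(Δ_1 - Δ_0) = -30
  1·M_1 + 4·M_2 + 1·M_3 = 6(Δ_2 - Δ_1) = -24
Natural end conditions: M_0 = M_3 = 0.
Solving the tridiagonal system: M_0 = 0, M_1 = -32/5, M_2 = -22/5, M_3 = 0.
On [2, 3], S'(t) = b_2 + 2c_2·(t - 2) + 3d_2·(t - 2)² with b_2 = Δ_2 - h_2(2M_2 + M_3)/6 = -98/15, c_2 = M_2/2 = -11/5, d_2 = (M_3 - M_2)/(6h_2) = 11/15. So S'(3) = -131/15.

-8.7333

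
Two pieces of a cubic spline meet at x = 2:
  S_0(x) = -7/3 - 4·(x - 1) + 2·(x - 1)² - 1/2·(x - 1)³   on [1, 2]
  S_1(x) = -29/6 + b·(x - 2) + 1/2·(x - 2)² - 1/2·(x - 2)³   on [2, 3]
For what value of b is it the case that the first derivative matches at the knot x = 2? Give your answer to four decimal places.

-1.5000

S_0'(x) = -4 + 4·(x - 1) - 3/2·(x - 1)², so S_0'(2) = -3/2. On the right, S_1'(2) = b, so b = -3/2.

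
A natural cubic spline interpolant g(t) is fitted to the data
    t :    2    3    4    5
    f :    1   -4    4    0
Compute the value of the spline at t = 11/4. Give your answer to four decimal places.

Write M_i for g''(x_i). With h_i = 1, 1, 1 and divided differences Δ_i = -5, 8, -4, the continuity of g' gives the tridiagonal system
  1·M_0 + 4·M_1 + 1·M_2 = 6(Δ_1 - Δ_0) = 78
  1·M_1 + 4·M_2 + 1·M_3 = 6(Δ_2 - Δ_1) = -72
Natural end conditions: M_0 = M_3 = 0.
Solving: M_0 = 0, M_1 = 128/5, M_2 = -122/5, M_3 = 0.
On [2, 3], g(t) = 1 - 139/15·(t - 2) + 0·(t - 2)² + 64/15·(t - 2)³.
With (t - 2) = 3/4: g(11/4) = -83/20.

-4.1500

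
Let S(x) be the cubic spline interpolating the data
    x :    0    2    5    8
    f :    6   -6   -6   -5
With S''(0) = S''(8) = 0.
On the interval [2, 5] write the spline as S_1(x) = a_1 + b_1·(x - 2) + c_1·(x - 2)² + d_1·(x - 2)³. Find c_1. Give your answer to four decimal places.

Write M_i for S''(x_i). With h_i = 2, 3, 3 and divided differences Δ_i = -6, 0, 1/3, the continuity of S' gives the tridiagonal system
  2·M_0 + 10·M_1 + 3·M_2 = 6(Δ_1 - Δ_0) = 36
  3·M_1 + 12·M_2 + 3·M_3 = 6(Δ_2 - Δ_1) = 2
Natural end conditions: M_0 = M_3 = 0.
Solving: M_0 = 0, M_1 = 142/37, M_2 = -88/111, M_3 = 0.
On [2, 5], with S_1(x) = a_1 + b_1·(x - 2) + c_1·(x - 2)² + d_1·(x - 2)³: c_1 = M_1/2 = 71/37, d_1 = (M_2 - M_1)/(6h_1) = -257/999, b_1 = Δ_1 - h_1(2M_1 + M_2)/6 = -382/111.

1.9189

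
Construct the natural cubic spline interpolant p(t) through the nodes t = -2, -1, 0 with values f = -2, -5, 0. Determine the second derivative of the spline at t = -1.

With σ_i denoting the second derivative at x_i, h_i = 1, 1, and Δ_i = (y_(i+1) − y_i)/h_i = -3, 5:
  1·σ_0 + 4·σ_1 + 1·σ_2 = 6(Δ_1 - Δ_0) = 48
Natural end conditions: σ_0 = σ_2 = 0.
Solving: σ_0 = 0, σ_1 = 12, σ_2 = 0.

12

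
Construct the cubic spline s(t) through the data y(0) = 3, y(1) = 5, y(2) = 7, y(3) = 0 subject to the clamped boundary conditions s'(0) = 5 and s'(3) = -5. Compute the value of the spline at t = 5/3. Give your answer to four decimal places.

7.1333

Write M_i for s''(x_i). With h_i = 1, 1, 1 and divided differences Δ_i = 2, 2, -7, the continuity of s' gives the tridiagonal system
  1·M_0 + 4·M_1 + 1·M_2 = 6(Δ_1 - Δ_0) = 0
  1·M_1 + 4·M_2 + 1·M_3 = 6(Δ_2 - Δ_1) = -54
Clamped end conditions give two more equations: 2h_0·M_0 + h_0·M_1 = 6(Δ_0 - s'(0)) = -18 and h_2·M_2 + 2h_2·M_3 = 6(s'(3) - Δ_2) = 12.
Solving: M_0 = -196/15, M_1 = 122/15, M_2 = -292/15, M_3 = 236/15.
On [1, 2], s(t) = 5 + 38/15·(t - 1) + 61/15·(t - 1)² - 23/5·(t - 1)³.
With (t - 1) = 2/3: s(5/3) = 107/15.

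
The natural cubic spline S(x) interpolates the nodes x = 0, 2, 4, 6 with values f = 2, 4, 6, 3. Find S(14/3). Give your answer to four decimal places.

5.4938

Write m_i for S''(x_i). With h_i = 2, 2, 2 and divided differences Δ_i = 1, 1, -3/2, the continuity of S' gives the tridiagonal system
  2·m_0 + 8·m_1 + 2·m_2 = 6(Δ_1 - Δ_0) = 0
  2·m_1 + 8·m_2 + 2·m_3 = 6(Δ_2 - Δ_1) = -15
Natural end conditions: m_0 = m_3 = 0.
Hence m_0 = 0, m_1 = 1/2, m_2 = -2, m_3 = 0.
On [4, 6], S(x) = 6 - 1/6·(x - 4) - 1·(x - 4)² + 1/6·(x - 4)³.
With (x - 4) = 2/3: S(14/3) = 445/81.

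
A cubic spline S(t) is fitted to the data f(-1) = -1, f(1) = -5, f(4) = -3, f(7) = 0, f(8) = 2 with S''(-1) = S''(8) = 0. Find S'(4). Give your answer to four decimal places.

1.0363

Put M_i = S'' at the i-th knot. Here h = (2, 3, 3, 1) and Δ = (-2, 2/3, 1, 2), so the interior equations h_(i-1)·M_(i-1) + 2(h_(i-1)+h_i)·M_i + h_i·M_(i+1) = 6(Δ_i − Δ_(i-1)) read
  2·M_0 + 10·M_1 + 3·M_2 = 6(Δ_1 - Δ_0) = 16
  3·M_1 + 12·M_2 + 3·M_3 = 6(Δ_2 - Δ_1) = 2
  3·M_2 + 8·M_3 + 1·M_4 = 6(Δ_3 - Δ_2) = 6
Natural end conditions: M_0 = M_4 = 0.
Forward elimination and back-substitution give M_0 = 0, M_1 = 233/133, M_2 = -202/399, M_3 = 125/133, M_4 = 0.
On [4, 7], S'(t) = b_2 + 2c_2·(t - 4) + 3d_2·(t - 4)² with b_2 = Δ_2 - h_2(2M_2 + M_3)/6 = 827/798, c_2 = M_2/2 = -101/399, d_2 = (M_3 - M_2)/(6h_2) = 577/7182. So S'(4) = 827/798.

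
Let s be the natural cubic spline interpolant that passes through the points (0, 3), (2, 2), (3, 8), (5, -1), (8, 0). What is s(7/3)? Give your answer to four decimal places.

Write M_i for s''(x_i). With h_i = 2, 1, 2, 3 and divided differences Δ_i = -1/2, 6, -9/2, 1/3, the continuity of s' gives the tridiagonal system
  2·M_0 + 6·M_1 + 1·M_2 = 6(Δ_1 - Δ_0) = 39
  1·M_1 + 6·M_2 + 2·M_3 = 6(Δ_2 - Δ_1) = -63
  2·M_2 + 10·M_3 + 3·M_4 = 6(Δ_3 - Δ_2) = 29
Natural end conditions: M_0 = M_4 = 0.
Forward elimination and back-substitution give M_0 = 0, M_1 = 1436/163, M_2 = -2259/163, M_3 = 1849/326, M_4 = 0.
On [2, 3], s(t) = 2 + 5255/978·(t - 2) + 718/163·(t - 2)² - 3695/978·(t - 2)³.
With (t - 2) = 1/3: s(7/3) = 54668/13203.

4.1406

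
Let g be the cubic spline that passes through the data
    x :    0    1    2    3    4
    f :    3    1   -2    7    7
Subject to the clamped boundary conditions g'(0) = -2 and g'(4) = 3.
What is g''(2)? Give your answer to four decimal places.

26.7500

Write σ_i for g''(x_i). With h_i = 1, 1, 1, 1 and divided differences Δ_i = -2, -3, 9, 0, the continuity of g' gives the tridiagonal system
  1·σ_0 + 4·σ_1 + 1·σ_2 = 6(Δ_1 - Δ_0) = -6
  1·σ_1 + 4·σ_2 + 1·σ_3 = 6(Δ_2 - Δ_1) = 72
  1·σ_2 + 4·σ_3 + 1·σ_4 = 6(Δ_3 - Δ_2) = -54
Clamped end conditions give two more equations: 2h_0·σ_0 + h_0·σ_1 = 6(Δ_0 - g'(0)) = 0 and h_3·σ_3 + 2h_3·σ_4 = 6(g'(4) - Δ_3) = 18.
Solving the tridiagonal system: σ_0 = 131/28, σ_1 = -131/14, σ_2 = 107/4, σ_3 = -359/14, σ_4 = 611/28.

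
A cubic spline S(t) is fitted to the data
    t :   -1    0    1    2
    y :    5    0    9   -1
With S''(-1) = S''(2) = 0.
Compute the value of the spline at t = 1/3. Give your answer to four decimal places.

Let M_i = S''(x_i). Step sizes h_i = 1, 1, 1; slopes of the chords Δ_i = (y_(i+1) - y_i)/h_i = -5, 9, -10.
  1·M_0 + 4·M_1 + 1·M_2 = 6(Δ_1 - Δ_0) = 84
  1·M_1 + 4·M_2 + 1·M_3 = 6(Δ_2 - Δ_1) = -114
Natural end conditions: M_0 = M_3 = 0.
Solving the tridiagonal system: M_0 = 0, M_1 = 30, M_2 = -36, M_3 = 0.
On [0, 1], S(t) = 0 + 5·t + 15·t² - 11·t³.
With t = 1/3: S(1/3) = 79/27.

2.9259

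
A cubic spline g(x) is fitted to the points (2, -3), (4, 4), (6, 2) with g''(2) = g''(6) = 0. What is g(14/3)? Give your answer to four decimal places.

4.1667

Write M_i for g''(x_i). With h_i = 2, 2 and divided differences Δ_i = 7/2, -1, the continuity of g' gives the tridiagonal system
  2·M_0 + 8·M_1 + 2·M_2 = 6(Δ_1 - Δ_0) = -27
Natural end conditions: M_0 = M_2 = 0.
Solving: M_0 = 0, M_1 = -27/8, M_2 = 0.
On [4, 6], g(x) = 4 + 5/4·(x - 4) - 27/16·(x - 4)² + 9/32·(x - 4)³.
With (x - 4) = 2/3: g(14/3) = 25/6.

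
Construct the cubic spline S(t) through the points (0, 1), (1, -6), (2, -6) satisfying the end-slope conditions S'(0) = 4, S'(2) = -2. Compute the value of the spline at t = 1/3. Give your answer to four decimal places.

0.2037

Put M_i = S'' at the i-th knot. Here h = (1, 1) and Δ = (-7, 0), so the interior equations h_(i-1)·M_(i-1) + 2(h_(i-1)+h_i)·M_i + h_i·M_(i+1) = 6(Δ_i − Δ_(i-1)) read
  1·M_0 + 4·M_1 + 1·M_2 = 6(Δ_1 - Δ_0) = 42
Clamped end conditions give two more equations: 2h_0·M_0 + h_0·M_1 = 6(Δ_0 - S'(0)) = -66 and h_1·M_1 + 2h_1·M_2 = 6(S'(2) - Δ_1) = -12.
Forward elimination and back-substitution give M_0 = -93/2, M_1 = 27, M_2 = -39/2.
On [0, 1], S(t) = 1 + 4·t - 93/4·t² + 49/4·t³.
With t = 1/3: S(1/3) = 11/54.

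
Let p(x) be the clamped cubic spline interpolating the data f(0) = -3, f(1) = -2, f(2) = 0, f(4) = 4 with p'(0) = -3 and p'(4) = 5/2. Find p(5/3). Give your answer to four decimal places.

Put M_i = p'' at the i-th knot. Here h = (1, 1, 2) and Δ = (1, 2, 2), so the interior equations h_(i-1)·M_(i-1) + 2(h_(i-1)+h_i)·M_i + h_i·M_(i+1) = 6(Δ_i − Δ_(i-1)) read
  1·M_0 + 4·M_1 + 1·M_2 = 6(Δ_1 - Δ_0) = 6
  1·M_1 + 6·M_2 + 2·M_3 = 6(Δ_2 - Δ_1) = 0
Clamped end conditions give two more equations: 2h_0·M_0 + h_0·M_1 = 6(Δ_0 - p'(0)) = 24 and h_2·M_2 + 2h_2·M_3 = 6(p'(4) - Δ_2) = 3.
Solving the tridiagonal system: M_0 = 283/22, M_1 = -19/11, M_2 = 1/22, M_3 = 8/11.
On [1, 2], p(x) = -2 + 113/44·(x - 1) - 19/22·(x - 1)² + 13/44·(x - 1)³.
With (x - 1) = 2/3: p(5/3) = -347/594.

-0.5842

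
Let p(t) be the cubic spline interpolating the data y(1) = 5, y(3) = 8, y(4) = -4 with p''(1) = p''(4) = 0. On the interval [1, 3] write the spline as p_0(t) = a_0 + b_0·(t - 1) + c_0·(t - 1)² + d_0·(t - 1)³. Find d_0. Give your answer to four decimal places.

-1.1250

Let M_i = p''(x_i). Step sizes h_i = 2, 1; slopes of the chords Δ_i = (y_(i+1) - y_i)/h_i = 3/2, -12.
  2·M_0 + 6·M_1 + 1·M_2 = 6(Δ_1 - Δ_0) = -81
Natural end conditions: M_0 = M_2 = 0.
Forward elimination and back-substitution give M_0 = 0, M_1 = -27/2, M_2 = 0.
On [1, 3], with p_0(t) = a_0 + b_0·(t - 1) + c_0·(t - 1)² + d_0·(t - 1)³: c_0 = M_0/2 = 0, d_0 = (M_1 - M_0)/(6h_0) = -9/8, b_0 = Δ_0 - h_0(2M_0 + M_1)/6 = 6.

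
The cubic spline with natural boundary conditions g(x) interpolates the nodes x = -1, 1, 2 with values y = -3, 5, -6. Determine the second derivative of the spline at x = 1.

Let M_i = g''(x_i). Step sizes h_i = 2, 1; slopes of the chords Δ_i = (y_(i+1) - y_i)/h_i = 4, -11.
  2·M_0 + 6·M_1 + 1·M_2 = 6(Δ_1 - Δ_0) = -90
Natural end conditions: M_0 = M_2 = 0.
Hence M_0 = 0, M_1 = -15, M_2 = 0.

-15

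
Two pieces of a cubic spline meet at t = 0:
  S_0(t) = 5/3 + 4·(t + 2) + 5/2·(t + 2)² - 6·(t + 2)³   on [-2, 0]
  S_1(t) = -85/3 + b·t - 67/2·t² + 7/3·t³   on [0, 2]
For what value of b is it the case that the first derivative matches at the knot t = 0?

-58

S_0'(t) = 4 + 5·(t + 2) - 18·(t + 2)², so S_0'(0) = -58. On the right, S_1'(0) = b, so b = -58.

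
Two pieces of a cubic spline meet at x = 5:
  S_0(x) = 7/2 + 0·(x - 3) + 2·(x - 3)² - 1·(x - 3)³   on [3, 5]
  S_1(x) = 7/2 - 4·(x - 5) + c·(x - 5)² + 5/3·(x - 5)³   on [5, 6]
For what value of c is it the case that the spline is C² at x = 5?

S_0''(x) = 4 - 6·(x - 3), so S_0''(5) = -8. On the right, S_1''(5) = 2c, so c = -4.

-4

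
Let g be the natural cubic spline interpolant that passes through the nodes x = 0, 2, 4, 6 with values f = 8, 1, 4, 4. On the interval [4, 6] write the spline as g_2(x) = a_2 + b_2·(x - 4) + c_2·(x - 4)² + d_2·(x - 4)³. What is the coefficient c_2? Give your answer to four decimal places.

-1.1000

Write M_i for g''(x_i). With h_i = 2, 2, 2 and divided differences Δ_i = -7/2, 3/2, 0, the continuity of g' gives the tridiagonal system
  2·M_0 + 8·M_1 + 2·M_2 = 6(Δ_1 - Δ_0) = 30
  2·M_1 + 8·M_2 + 2·M_3 = 6(Δ_2 - Δ_1) = -9
Natural end conditions: M_0 = M_3 = 0.
Forward elimination and back-substitution give M_0 = 0, M_1 = 43/10, M_2 = -11/5, M_3 = 0.
On [4, 6], with g_2(x) = a_2 + b_2·(x - 4) + c_2·(x - 4)² + d_2·(x - 4)³: c_2 = M_2/2 = -11/10, d_2 = (M_3 - M_2)/(6h_2) = 11/60, b_2 = Δ_2 - h_2(2M_2 + M_3)/6 = 22/15.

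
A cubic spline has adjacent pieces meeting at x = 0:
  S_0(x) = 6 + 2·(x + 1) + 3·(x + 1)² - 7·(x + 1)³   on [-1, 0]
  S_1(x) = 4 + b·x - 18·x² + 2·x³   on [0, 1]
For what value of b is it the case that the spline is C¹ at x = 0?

-13

S_0'(x) = 2 + 6·(x + 1) - 21·(x + 1)², so S_0'(0) = -13. On the right, S_1'(0) = b, so b = -13.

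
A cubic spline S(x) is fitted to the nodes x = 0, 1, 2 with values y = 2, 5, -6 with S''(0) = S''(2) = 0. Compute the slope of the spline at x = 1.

With M_i denoting the second derivative at x_i, h_i = 1, 1, and Δ_i = (y_(i+1) − y_i)/h_i = 3, -11:
  1·M_0 + 4·M_1 + 1·M_2 = 6(Δ_1 - Δ_0) = -84
Natural end conditions: M_0 = M_2 = 0.
Forward elimination and back-substitution give M_0 = 0, M_1 = -21, M_2 = 0.
On [1, 2], S'(x) = b_1 + 2c_1·(x - 1) + 3d_1·(x - 1)² with b_1 = Δ_1 - h_1(2M_1 + M_2)/6 = -4, c_1 = M_1/2 = -21/2, d_1 = (M_2 - M_1)/(6h_1) = 7/2. So S'(1) = -4.

-4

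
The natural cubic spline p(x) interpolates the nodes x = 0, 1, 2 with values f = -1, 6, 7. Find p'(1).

4

With σ_i denoting the second derivative at x_i, h_i = 1, 1, and Δ_i = (y_(i+1) − y_i)/h_i = 7, 1:
  1·σ_0 + 4·σ_1 + 1·σ_2 = 6(Δ_1 - Δ_0) = -36
Natural end conditions: σ_0 = σ_2 = 0.
Solving the tridiagonal system: σ_0 = 0, σ_1 = -9, σ_2 = 0.
On [1, 2], p'(x) = b_1 + 2c_1·(x - 1) + 3d_1·(x - 1)² with b_1 = Δ_1 - h_1(2σ_1 + σ_2)/6 = 4, c_1 = σ_1/2 = -9/2, d_1 = (σ_2 - σ_1)/(6h_1) = 3/2. So p'(1) = 4.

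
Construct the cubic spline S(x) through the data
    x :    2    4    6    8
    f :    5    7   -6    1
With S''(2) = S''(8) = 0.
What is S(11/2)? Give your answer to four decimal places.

-3.5781

Let m_i = S''(x_i). Step sizes h_i = 2, 2, 2; slopes of the chords Δ_i = (y_(i+1) - y_i)/h_i = 1, -13/2, 7/2.
  2·m_0 + 8·m_1 + 2·m_2 = 6(Δ_1 - Δ_0) = -45
  2·m_1 + 8·m_2 + 2·m_3 = 6(Δ_2 - Δ_1) = 60
Natural end conditions: m_0 = m_3 = 0.
Hence m_0 = 0, m_1 = -8, m_2 = 19/2, m_3 = 0.
On [4, 6], S(x) = 7 - 13/3·(x - 4) - 4·(x - 4)² + 35/24·(x - 4)³.
With (x - 4) = 3/2: S(11/2) = -229/64.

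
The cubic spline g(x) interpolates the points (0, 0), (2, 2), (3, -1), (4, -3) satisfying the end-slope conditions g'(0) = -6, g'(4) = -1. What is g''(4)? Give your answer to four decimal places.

Write M_i for g''(x_i). With h_i = 2, 1, 1 and divided differences Δ_i = 1, -3, -2, the continuity of g' gives the tridiagonal system
  2·M_0 + 6·M_1 + 1·M_2 = 6(Δ_1 - Δ_0) = -24
  1·M_1 + 4·M_2 + 1·M_3 = 6(Δ_2 - Δ_1) = 6
Clamped end conditions give two more equations: 2h_0·M_0 + h_0·M_1 = 6(Δ_0 - g'(0)) = 42 and h_2·M_2 + 2h_2·M_3 = 6(g'(4) - Δ_2) = 6.
Hence M_0 = 169/11, M_1 = -107/11, M_2 = 40/11, M_3 = 13/11.

1.1818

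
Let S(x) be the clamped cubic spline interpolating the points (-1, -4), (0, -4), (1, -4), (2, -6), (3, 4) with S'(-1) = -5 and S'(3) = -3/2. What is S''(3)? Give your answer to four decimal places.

Write m_i for S''(x_i). With h_i = 1, 1, 1, 1 and divided differences Δ_i = 0, 0, -2, 10, the continuity of S' gives the tridiagonal system
  1·m_0 + 4·m_1 + 1·m_2 = 6(Δ_1 - Δ_0) = 0
  1·m_1 + 4·m_2 + 1·m_3 = 6(Δ_2 - Δ_1) = -12
  1·m_2 + 4·m_3 + 1·m_4 = 6(Δ_3 - Δ_2) = 72
Clamped end conditions give two more equations: 2h_0·m_0 + h_0·m_1 = 6(Δ_0 - S'(-1)) = 30 and h_3·m_3 + 2h_3·m_4 = 6(S'(3) - Δ_3) = -69.
Forward elimination and back-substitution give m_0 = 871/56, m_1 = -31/28, m_2 = -89/8, m_3 = 941/28, m_4 = -2873/56.

-51.3036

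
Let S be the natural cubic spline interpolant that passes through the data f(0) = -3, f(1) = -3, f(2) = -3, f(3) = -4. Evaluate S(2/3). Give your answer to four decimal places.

Let m_i = S''(x_i). Step sizes h_i = 1, 1, 1; slopes of the chords Δ_i = (y_(i+1) - y_i)/h_i = 0, 0, -1.
  1·m_0 + 4·m_1 + 1·m_2 = 6(Δ_1 - Δ_0) = 0
  1·m_1 + 4·m_2 + 1·m_3 = 6(Δ_2 - Δ_1) = -6
Natural end conditions: m_0 = m_3 = 0.
Solving the tridiagonal system: m_0 = 0, m_1 = 2/5, m_2 = -8/5, m_3 = 0.
On [0, 1], S(x) = -3 - 1/15·x + 0·x² + 1/15·x³.
With x = 2/3: S(2/3) = -245/81.

-3.0247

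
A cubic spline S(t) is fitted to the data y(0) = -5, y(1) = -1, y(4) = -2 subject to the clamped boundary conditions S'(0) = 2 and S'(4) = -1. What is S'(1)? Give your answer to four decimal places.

Write σ_i for S''(x_i). With h_i = 1, 3 and divided differences Δ_i = 4, -1/3, the continuity of S' gives the tridiagonal system
  1·σ_0 + 8·σ_1 + 3·σ_2 = 6(Δ_1 - Δ_0) = -26
Clamped end conditions give two more equations: 2h_0·σ_0 + h_0·σ_1 = 6(Δ_0 - S'(0)) = 12 and h_1·σ_1 + 2h_1·σ_2 = 6(S'(4) - Δ_1) = -4.
Hence σ_0 = 17/2, σ_1 = -5, σ_2 = 11/6.
On [1, 4], S'(t) = b_1 + 2c_1·(t - 1) + 3d_1·(t - 1)² with b_1 = Δ_1 - h_1(2σ_1 + σ_2)/6 = 15/4, c_1 = σ_1/2 = -5/2, d_1 = (σ_2 - σ_1)/(6h_1) = 41/108. So S'(1) = 15/4.

3.7500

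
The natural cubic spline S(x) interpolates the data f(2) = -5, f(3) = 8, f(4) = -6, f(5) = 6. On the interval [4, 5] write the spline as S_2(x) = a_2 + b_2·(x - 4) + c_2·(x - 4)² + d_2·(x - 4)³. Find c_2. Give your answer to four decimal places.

With m_i denoting the second derivative at x_i, h_i = 1, 1, 1, and Δ_i = (y_(i+1) − y_i)/h_i = 13, -14, 12:
  1·m_0 + 4·m_1 + 1·m_2 = 6(Δ_1 - Δ_0) = -162
  1·m_1 + 4·m_2 + 1·m_3 = 6(Δ_2 - Δ_1) = 156
Natural end conditions: m_0 = m_3 = 0.
Solving: m_0 = 0, m_1 = -268/5, m_2 = 262/5, m_3 = 0.
On [4, 5], with S_2(x) = a_2 + b_2·(x - 4) + c_2·(x - 4)² + d_2·(x - 4)³: c_2 = m_2/2 = 131/5, d_2 = (m_3 - m_2)/(6h_2) = -131/15, b_2 = Δ_2 - h_2(2m_2 + m_3)/6 = -82/15.

26.2000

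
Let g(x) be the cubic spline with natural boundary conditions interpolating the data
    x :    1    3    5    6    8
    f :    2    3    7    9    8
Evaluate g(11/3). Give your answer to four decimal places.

Put M_i = g'' at the i-th knot. Here h = (2, 2, 1, 2) and Δ = (1/2, 2, 2, -1/2), so the interior equations h_(i-1)·M_(i-1) + 2(h_(i-1)+h_i)·M_i + h_i·M_(i+1) = 6(Δ_i − Δ_(i-1)) read
  2·M_0 + 8·M_1 + 2·M_2 = 6(Δ_1 - Δ_0) = 9
  2·M_1 + 6·M_2 + 1·M_3 = 6(Δ_2 - Δ_1) = 0
  1·M_2 + 6·M_3 + 2·M_4 = 6(Δ_3 - Δ_2) = -15
Natural end conditions: M_0 = M_4 = 0.
Solving the tridiagonal system: M_0 = 0, M_1 = 285/256, M_2 = 3/64, M_3 = -321/128, M_4 = 0.
On [3, 5], g(x) = 3 + 159/128·(x - 3) + 285/512·(x - 3)² - 91/1024·(x - 3)³.
With (x - 3) = 2/3: g(11/3) = 6997/1728.

4.0492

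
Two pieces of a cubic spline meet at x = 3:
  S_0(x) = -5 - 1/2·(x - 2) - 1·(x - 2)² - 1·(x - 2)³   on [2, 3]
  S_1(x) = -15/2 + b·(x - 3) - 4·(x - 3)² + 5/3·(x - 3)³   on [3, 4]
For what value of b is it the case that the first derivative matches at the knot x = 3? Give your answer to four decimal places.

S_0'(x) = -1/2 - 2·(x - 2) - 3·(x - 2)², so S_0'(3) = -11/2. On the right, S_1'(3) = b, so b = -11/2.

-5.5000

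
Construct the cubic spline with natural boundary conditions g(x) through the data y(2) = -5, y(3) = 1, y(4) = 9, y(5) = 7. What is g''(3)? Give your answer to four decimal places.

Let σ_i = g''(x_i). Step sizes h_i = 1, 1, 1; slopes of the chords Δ_i = (y_(i+1) - y_i)/h_i = 6, 8, -2.
  1·σ_0 + 4·σ_1 + 1·σ_2 = 6(Δ_1 - Δ_0) = 12
  1·σ_1 + 4·σ_2 + 1·σ_3 = 6(Δ_2 - Δ_1) = -60
Natural end conditions: σ_0 = σ_3 = 0.
Solving: σ_0 = 0, σ_1 = 36/5, σ_2 = -84/5, σ_3 = 0.

7.2000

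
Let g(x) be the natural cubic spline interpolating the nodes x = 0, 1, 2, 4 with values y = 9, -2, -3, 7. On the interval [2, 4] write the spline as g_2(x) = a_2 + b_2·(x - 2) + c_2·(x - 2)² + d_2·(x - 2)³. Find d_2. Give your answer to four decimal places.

With M_i denoting the second derivative at x_i, h_i = 1, 1, 2, and Δ_i = (y_(i+1) − y_i)/h_i = -11, -1, 5:
  1·M_0 + 4·M_1 + 1·M_2 = 6(Δ_1 - Δ_0) = 60
  1·M_1 + 6·M_2 + 2·M_3 = 6(Δ_2 - Δ_1) = 36
Natural end conditions: M_0 = M_3 = 0.
Forward elimination and back-substitution give M_0 = 0, M_1 = 324/23, M_2 = 84/23, M_3 = 0.
On [2, 4], with g_2(x) = a_2 + b_2·(x - 2) + c_2·(x - 2)² + d_2·(x - 2)³: c_2 = M_2/2 = 42/23, d_2 = (M_3 - M_2)/(6h_2) = -7/23, b_2 = Δ_2 - h_2(2M_2 + M_3)/6 = 59/23.

-0.3043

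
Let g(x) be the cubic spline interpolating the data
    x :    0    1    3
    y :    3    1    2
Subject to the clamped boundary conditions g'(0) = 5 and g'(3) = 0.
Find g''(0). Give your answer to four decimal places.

-25.1667

Put M_i = g'' at the i-th knot. Here h = (1, 2) and Δ = (-2, 1/2), so the interior equations h_(i-1)·M_(i-1) + 2(h_(i-1)+h_i)·M_i + h_i·M_(i+1) = 6(Δ_i − Δ_(i-1)) read
  1·M_0 + 6·M_1 + 2·M_2 = 6(Δ_1 - Δ_0) = 15
Clamped end conditions give two more equations: 2h_0·M_0 + h_0·M_1 = 6(Δ_0 - g'(0)) = -42 and h_1·M_1 + 2h_1·M_2 = 6(g'(3) - Δ_1) = -3.
Solving the tridiagonal system: M_0 = -151/6, M_1 = 25/3, M_2 = -59/12.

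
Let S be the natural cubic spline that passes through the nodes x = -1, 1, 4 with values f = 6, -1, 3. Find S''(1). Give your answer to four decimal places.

2.9000

Put M_i = S'' at the i-th knot. Here h = (2, 3) and Δ = (-7/2, 4/3), so the interior equations h_(i-1)·M_(i-1) + 2(h_(i-1)+h_i)·M_i + h_i·M_(i+1) = 6(Δ_i − Δ_(i-1)) read
  2·M_0 + 10·M_1 + 3·M_2 = 6(Δ_1 - Δ_0) = 29
Natural end conditions: M_0 = M_2 = 0.
Forward elimination and back-substitution give M_0 = 0, M_1 = 29/10, M_2 = 0.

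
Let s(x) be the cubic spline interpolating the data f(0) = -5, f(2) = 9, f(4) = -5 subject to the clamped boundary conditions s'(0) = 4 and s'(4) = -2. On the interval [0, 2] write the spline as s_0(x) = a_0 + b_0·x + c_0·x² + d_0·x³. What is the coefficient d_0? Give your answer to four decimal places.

-2.6250

Write σ_i for s''(x_i). With h_i = 2, 2 and divided differences Δ_i = 7, -7, the continuity of s' gives the tridiagonal system
  2·σ_0 + 8·σ_1 + 2·σ_2 = 6(Δ_1 - Δ_0) = -84
Clamped end conditions give two more equations: 2h_0·σ_0 + h_0·σ_1 = 6(Δ_0 - s'(0)) = 18 and h_1·σ_1 + 2h_1·σ_2 = 6(s'(4) - Δ_1) = 30.
Solving: σ_0 = 27/2, σ_1 = -18, σ_2 = 33/2.
On [0, 2], with s_0(x) = a_0 + b_0·x + c_0·x² + d_0·x³: c_0 = σ_0/2 = 27/4, d_0 = (σ_1 - σ_0)/(6h_0) = -21/8, b_0 = Δ_0 - h_0(2σ_0 + σ_1)/6 = 4.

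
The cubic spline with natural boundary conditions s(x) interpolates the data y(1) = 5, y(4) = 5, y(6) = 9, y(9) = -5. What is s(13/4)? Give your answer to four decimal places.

Put M_i = s'' at the i-th knot. Here h = (3, 2, 3) and Δ = (0, 2, -14/3), so the interior equations h_(i-1)·M_(i-1) + 2(h_(i-1)+h_i)·M_i + h_i·M_(i+1) = 6(Δ_i − Δ_(i-1)) read
  3·M_0 + 10·M_1 + 2·M_2 = 6(Δ_1 - Δ_0) = 12
  2·M_1 + 10·M_2 + 3·M_3 = 6(Δ_2 - Δ_1) = -40
Natural end conditions: M_0 = M_3 = 0.
Hence M_0 = 0, M_1 = 25/12, M_2 = -53/12, M_3 = 0.
On [1, 4], s(x) = 5 - 25/24·(x - 1) + 0·(x - 1)² + 25/216·(x - 1)³.
With (x - 1) = 9/4: s(13/4) = 2035/512.

3.9746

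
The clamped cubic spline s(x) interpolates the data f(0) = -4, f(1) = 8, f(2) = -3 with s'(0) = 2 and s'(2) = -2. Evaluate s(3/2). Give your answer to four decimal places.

2.8438

Write σ_i for s''(x_i). With h_i = 1, 1 and divided differences Δ_i = 12, -11, the continuity of s' gives the tridiagonal system
  1·σ_0 + 4·σ_1 + 1·σ_2 = 6(Δ_1 - Δ_0) = -138
Clamped end conditions give two more equations: 2h_0·σ_0 + h_0·σ_1 = 6(Δ_0 - s'(0)) = 60 and h_1·σ_1 + 2h_1·σ_2 = 6(s'(2) - Δ_1) = 54.
Solving the tridiagonal system: σ_0 = 125/2, σ_1 = -65, σ_2 = 119/2.
On [1, 2], s(x) = 8 + 3/4·(x - 1) - 65/2·(x - 1)² + 83/4·(x - 1)³.
With (x - 1) = 1/2: s(3/2) = 91/32.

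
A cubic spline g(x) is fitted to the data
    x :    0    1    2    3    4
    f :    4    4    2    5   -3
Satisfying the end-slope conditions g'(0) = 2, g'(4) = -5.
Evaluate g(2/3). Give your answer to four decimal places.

4.5238

Put m_i = g'' at the i-th knot. Here h = (1, 1, 1, 1) and Δ = (0, -2, 3, -8), so the interior equations h_(i-1)·m_(i-1) + 2(h_(i-1)+h_i)·m_i + h_i·m_(i+1) = 6(Δ_i − Δ_(i-1)) read
  1·m_0 + 4·m_1 + 1·m_2 = 6(Δ_1 - Δ_0) = -12
  1·m_1 + 4·m_2 + 1·m_3 = 6(Δ_2 - Δ_1) = 30
  1·m_2 + 4·m_3 + 1·m_4 = 6(Δ_3 - Δ_2) = -66
Clamped end conditions give two more equations: 2h_0·m_0 + h_0·m_1 = 6(Δ_0 - g'(0)) = -12 and h_3·m_3 + 2h_3·m_4 = 6(g'(4) - Δ_3) = 18.
Solving the tridiagonal system: m_0 = -41/14, m_1 = -43/7, m_2 = 31/2, m_3 = -181/7, m_4 = 307/14.
On [0, 1], g(x) = 4 + 2·x - 41/28·x² - 15/28·x³.
With x = 2/3: g(2/3) = 95/21.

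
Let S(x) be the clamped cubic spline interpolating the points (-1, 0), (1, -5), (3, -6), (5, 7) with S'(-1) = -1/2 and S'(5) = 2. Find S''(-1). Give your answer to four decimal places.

With σ_i denoting the second derivative at x_i, h_i = 2, 2, 2, and Δ_i = (y_(i+1) − y_i)/h_i = -5/2, -1/2, 13/2:
  2·σ_0 + 8·σ_1 + 2·σ_2 = 6(Δ_1 - Δ_0) = 12
  2·σ_1 + 8·σ_2 + 2·σ_3 = 6(Δ_2 - Δ_1) = 42
Clamped end conditions give two more equations: 2h_0·σ_0 + h_0·σ_1 = 6(Δ_0 - S'(-1)) = -12 and h_2·σ_2 + 2h_2·σ_3 = 6(S'(5) - Δ_2) = -27.
Hence σ_0 = -19/6, σ_1 = 1/3, σ_2 = 47/6, σ_3 = -32/3.

-3.1667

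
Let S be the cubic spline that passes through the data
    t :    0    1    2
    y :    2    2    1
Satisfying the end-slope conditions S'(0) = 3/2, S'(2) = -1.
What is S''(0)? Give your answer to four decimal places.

-4.2500

Let m_i = S''(x_i). Step sizes h_i = 1, 1; slopes of the chords Δ_i = (y_(i+1) - y_i)/h_i = 0, -1.
  1·m_0 + 4·m_1 + 1·m_2 = 6(Δ_1 - Δ_0) = -6
Clamped end conditions give two more equations: 2h_0·m_0 + h_0·m_1 = 6(Δ_0 - S'(0)) = -9 and h_1·m_1 + 2h_1·m_2 = 6(S'(2) - Δ_1) = 0.
Hence m_0 = -17/4, m_1 = -1/2, m_2 = 1/4.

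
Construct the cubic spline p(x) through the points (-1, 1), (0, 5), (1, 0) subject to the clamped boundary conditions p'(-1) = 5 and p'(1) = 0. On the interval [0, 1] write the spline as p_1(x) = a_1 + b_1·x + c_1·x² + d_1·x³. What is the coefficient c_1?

-11

Put σ_i = p'' at the i-th knot. Here h = (1, 1) and Δ = (4, -5), so the interior equations h_(i-1)·σ_(i-1) + 2(h_(i-1)+h_i)·σ_i + h_i·σ_(i+1) = 6(Δ_i − Δ_(i-1)) read
  1·σ_0 + 4·σ_1 + 1·σ_2 = 6(Δ_1 - Δ_0) = -54
Clamped end conditions give two more equations: 2h_0·σ_0 + h_0·σ_1 = 6(Δ_0 - p'(-1)) = -6 and h_1·σ_1 + 2h_1·σ_2 = 6(p'(1) - Δ_1) = 30.
Solving: σ_0 = 8, σ_1 = -22, σ_2 = 26.
On [0, 1], with p_1(x) = a_1 + b_1·x + c_1·x² + d_1·x³: c_1 = σ_1/2 = -11, d_1 = (σ_2 - σ_1)/(6h_1) = 8, b_1 = Δ_1 - h_1(2σ_1 + σ_2)/6 = -2.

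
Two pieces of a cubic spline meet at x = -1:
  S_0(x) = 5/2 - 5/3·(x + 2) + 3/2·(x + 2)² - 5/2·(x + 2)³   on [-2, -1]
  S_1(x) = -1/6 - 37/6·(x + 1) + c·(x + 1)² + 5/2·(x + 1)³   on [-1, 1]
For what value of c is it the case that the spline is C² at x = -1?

-6

S_0''(x) = 3 - 15·(x + 2), so S_0''(-1) = -12. On the right, S_1''(-1) = 2c, so c = -6.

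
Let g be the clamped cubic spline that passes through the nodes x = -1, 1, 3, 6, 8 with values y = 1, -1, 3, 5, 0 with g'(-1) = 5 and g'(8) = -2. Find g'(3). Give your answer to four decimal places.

2.9379

Write M_i for g''(x_i). With h_i = 2, 2, 3, 2 and divided differences Δ_i = -1, 2, 2/3, -5/2, the continuity of g' gives the tridiagonal system
  2·M_0 + 8·M_1 + 2·M_2 = 6(Δ_1 - Δ_0) = 18
  2·M_1 + 10·M_2 + 3·M_3 = 6(Δ_2 - Δ_1) = -8
  3·M_2 + 10·M_3 + 2·M_4 = 6(Δ_3 - Δ_2) = -19
Clamped end conditions give two more equations: 2h_0·M_0 + h_0·M_1 = 6(Δ_0 - g'(-1)) = -36 and h_3·M_3 + 2h_3·M_4 = 6(g'(8) - Δ_3) = 3.
Solving the tridiagonal system: M_0 = -4165/354, M_1 = 979/177, M_2 = -481/354, M_3 = -323/177, M_4 = 1177/708.
On [3, 6], g'(x) = b_2 + 2c_2·(x - 3) + 3d_2·(x - 3)² with b_2 = Δ_2 - h_2(2M_2 + M_3)/6 = 520/177, c_2 = M_2/2 = -481/708, d_2 = (M_3 - M_2)/(6h_2) = -55/2124. So g'(3) = 520/177.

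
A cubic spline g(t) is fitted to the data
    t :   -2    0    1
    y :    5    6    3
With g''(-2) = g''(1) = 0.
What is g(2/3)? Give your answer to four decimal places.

4.1728

Write M_i for g''(x_i). With h_i = 2, 1 and divided differences Δ_i = 1/2, -3, the continuity of g' gives the tridiagonal system
  2·M_0 + 6·M_1 + 1·M_2 = 6(Δ_1 - Δ_0) = -21
Natural end conditions: M_0 = M_2 = 0.
Solving the tridiagonal system: M_0 = 0, M_1 = -7/2, M_2 = 0.
On [0, 1], g(t) = 6 - 11/6·t - 7/4·t² + 7/12·t³.
With t = 2/3: g(2/3) = 338/81.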